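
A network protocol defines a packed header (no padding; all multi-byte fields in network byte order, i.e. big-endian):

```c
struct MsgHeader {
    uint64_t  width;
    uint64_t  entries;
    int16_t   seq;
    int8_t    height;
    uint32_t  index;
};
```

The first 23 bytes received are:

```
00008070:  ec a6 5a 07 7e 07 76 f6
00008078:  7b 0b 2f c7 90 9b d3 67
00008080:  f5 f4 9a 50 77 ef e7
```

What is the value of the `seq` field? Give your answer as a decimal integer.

`seq` follows `width` (8 B), `entries` (8 B), so it starts at offset 8 + 8 = 16 and occupies 2 bytes.
Bytes at offsets 16..17: F5 F4.
Big-endian: lowest address holds the most-significant byte.
The bytes are already most-significant first: 0xF5F4.
Top bit is set, so as a signed 16-bit value this is 0xF5F4 − 2^16 = -2572.

-2572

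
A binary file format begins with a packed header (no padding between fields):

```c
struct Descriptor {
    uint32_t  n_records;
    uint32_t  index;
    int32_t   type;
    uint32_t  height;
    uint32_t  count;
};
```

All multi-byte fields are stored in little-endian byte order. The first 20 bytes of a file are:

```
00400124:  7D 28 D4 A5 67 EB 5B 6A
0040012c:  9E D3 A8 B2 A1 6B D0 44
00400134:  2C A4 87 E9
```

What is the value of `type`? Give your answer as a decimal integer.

-1297558626

`type` follows `n_records` (4 B), `index` (4 B), so it starts at offset 4 + 4 = 8 and occupies 4 bytes.
Bytes at offsets 8..11: 9E D3 A8 B2.
In little-endian order the low byte comes first in memory.
Reassemble most-significant byte first: B2 A8 D3 9E → 0xB2A8D39E.
Top bit is set, so as a signed 32-bit value this is 0xB2A8D39E − 2^32 = -1297558626.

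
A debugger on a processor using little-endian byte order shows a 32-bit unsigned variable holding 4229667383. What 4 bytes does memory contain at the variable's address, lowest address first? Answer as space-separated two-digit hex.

4229667383 in hexadecimal, padded to 32 bits, is 0xFC1B9A37.
Split into bytes (most-significant first): FC 1B 9A 37.
Little-endian stores the least-significant byte at the lowest address.
So at ascending addresses the bytes are 37 9A 1B FC.

37 9A 1B FC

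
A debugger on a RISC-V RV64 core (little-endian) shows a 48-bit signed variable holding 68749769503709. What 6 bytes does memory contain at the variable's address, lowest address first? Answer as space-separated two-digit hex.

DD F3 96 0D 87 3E

68749769503709 in hexadecimal, padded to 48 bits, is 0x3E870D96F3DD.
Split into bytes (most-significant first): 3E 87 0D 96 F3 DD.
Little-endian: lowest address holds the least-significant byte.
So at ascending addresses the bytes are DD F3 96 0D 87 3E.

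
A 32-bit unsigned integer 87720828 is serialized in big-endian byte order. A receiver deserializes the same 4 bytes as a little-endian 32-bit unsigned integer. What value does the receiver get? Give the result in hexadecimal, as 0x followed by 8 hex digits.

0x7C833A05

87720828 in 32-bit hexadecimal is 0x053A837C.
Stored big-endian, the bytes at ascending addresses are 05 3A 83 7C.
Read back as little-endian, the first byte is least significant, giving 0x7C833A05.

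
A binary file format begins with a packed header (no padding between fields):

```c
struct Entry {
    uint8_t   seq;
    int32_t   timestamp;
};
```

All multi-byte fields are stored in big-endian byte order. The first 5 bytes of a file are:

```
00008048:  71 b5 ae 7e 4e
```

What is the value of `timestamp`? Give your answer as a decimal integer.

-1246855602

`timestamp` follows `seq` (1 byte), so it starts at byte offset 1 and occupies 4 bytes.
Bytes at offsets 1..4: B5 AE 7E 4E.
In big-endian order the high byte comes first in memory.
The bytes are already most-significant first: 0xB5AE7E4E.
Top bit is set, so as a signed 32-bit value this is 0xB5AE7E4E − 2^32 = -1246855602.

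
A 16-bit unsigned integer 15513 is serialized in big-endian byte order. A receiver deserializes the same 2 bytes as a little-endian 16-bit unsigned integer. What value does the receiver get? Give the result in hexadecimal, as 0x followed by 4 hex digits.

15513 in 16-bit hexadecimal is 0x3C99.
Stored big-endian, the bytes at ascending addresses are 3C 99.
Read back as little-endian, the first byte is least significant, giving 0x993C.

0x993C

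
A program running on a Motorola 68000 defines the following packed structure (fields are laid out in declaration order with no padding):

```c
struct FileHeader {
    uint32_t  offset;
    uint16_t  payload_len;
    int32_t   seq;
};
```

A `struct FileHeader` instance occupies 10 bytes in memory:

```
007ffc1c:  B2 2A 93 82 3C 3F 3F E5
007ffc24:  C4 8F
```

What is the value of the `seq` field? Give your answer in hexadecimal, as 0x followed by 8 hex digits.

0x3FE5C48F

`seq` follows `offset` (4 B), `payload_len` (2 B), so it starts at offset 4 + 2 = 6 and occupies 4 bytes.
Bytes at offsets 6..9: 3F E5 C4 8F.
Big-endian: lowest address holds the most-significant byte.
The bytes are already most-significant first: 0x3FE5C48F.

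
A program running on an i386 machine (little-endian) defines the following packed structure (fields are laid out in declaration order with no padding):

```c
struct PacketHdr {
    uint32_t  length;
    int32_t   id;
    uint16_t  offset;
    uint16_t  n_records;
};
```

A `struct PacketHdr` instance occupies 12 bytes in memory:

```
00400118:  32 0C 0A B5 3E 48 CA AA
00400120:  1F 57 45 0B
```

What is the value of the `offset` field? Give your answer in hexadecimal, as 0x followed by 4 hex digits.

0x571F

`offset` follows `length` (4 B), `id` (4 B), so it starts at offset 4 + 4 = 8 and occupies 2 bytes.
Bytes at offsets 8..9: 1F 57.
Little-endian stores the least-significant byte at the lowest address.
Reassemble most-significant byte first: 57 1F → 0x571F.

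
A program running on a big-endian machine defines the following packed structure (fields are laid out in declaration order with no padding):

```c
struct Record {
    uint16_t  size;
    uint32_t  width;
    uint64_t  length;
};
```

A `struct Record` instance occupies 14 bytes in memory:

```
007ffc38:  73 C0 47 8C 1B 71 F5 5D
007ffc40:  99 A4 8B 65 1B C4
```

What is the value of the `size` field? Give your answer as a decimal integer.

`size` is the first field, at byte offset 0, occupying 2 bytes.
Bytes at offsets 0..1: 73 C0.
Big-endian: lowest address holds the most-significant byte.
The bytes are already most-significant first: 0x73C0.
0x73C0 = 29632.

29632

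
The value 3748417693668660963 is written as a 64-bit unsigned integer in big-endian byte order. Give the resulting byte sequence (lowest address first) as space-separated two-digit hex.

34 05 0E 08 4C E8 D6 E3

3748417693668660963 in hexadecimal, padded to 64 bits, is 0x34050E084CE8D6E3.
Split into bytes (most-significant first): 34 05 0E 08 4C E8 D6 E3.
Big-endian: lowest address holds the most-significant byte.
So the memory order matches the most-significant-first order: 34 05 0E 08 4C E8 D6 E3.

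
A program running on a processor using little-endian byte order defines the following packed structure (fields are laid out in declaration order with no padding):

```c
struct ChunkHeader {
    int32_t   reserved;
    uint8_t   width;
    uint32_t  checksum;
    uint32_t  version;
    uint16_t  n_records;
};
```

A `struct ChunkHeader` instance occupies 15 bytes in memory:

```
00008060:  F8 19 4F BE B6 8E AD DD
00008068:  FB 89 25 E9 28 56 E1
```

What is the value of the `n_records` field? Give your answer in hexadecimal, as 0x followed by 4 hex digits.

`n_records` follows `reserved` (4 B), `width` (1 B), `checksum` (4 B), `version` (4 B), so it starts at offset 4 + 1 + 4 + 4 = 13 and occupies 2 bytes.
Bytes at offsets 13..14: 56 E1.
Little-endian stores the least-significant byte at the lowest address.
Reassemble most-significant byte first: E1 56 → 0xE156.

0xE156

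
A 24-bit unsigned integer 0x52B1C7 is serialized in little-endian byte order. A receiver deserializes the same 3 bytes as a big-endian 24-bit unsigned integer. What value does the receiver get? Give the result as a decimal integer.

13087058

Stored little-endian, the bytes at ascending addresses are C7 B1 52.
Read back as big-endian, the last byte is least significant, giving 0xC7B152.
0xC7B152 = 13087058.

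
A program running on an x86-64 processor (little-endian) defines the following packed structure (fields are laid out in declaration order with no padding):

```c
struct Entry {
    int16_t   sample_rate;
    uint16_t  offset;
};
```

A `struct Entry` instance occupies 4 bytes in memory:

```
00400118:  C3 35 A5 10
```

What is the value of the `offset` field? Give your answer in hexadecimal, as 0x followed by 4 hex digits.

0x10A5

`offset` follows `sample_rate` (2 bytes), so it starts at byte offset 2 and occupies 2 bytes.
Bytes at offsets 2..3: A5 10.
In little-endian order the low byte comes first in memory.
Reassemble most-significant byte first: 10 A5 → 0x10A5.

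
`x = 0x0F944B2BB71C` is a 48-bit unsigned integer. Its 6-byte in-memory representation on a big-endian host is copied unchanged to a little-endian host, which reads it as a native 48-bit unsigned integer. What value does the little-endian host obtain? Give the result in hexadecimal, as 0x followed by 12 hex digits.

0x1CB72B4B940F

Stored big-endian, the bytes at ascending addresses are 0F 94 4B 2B B7 1C.
Read back as little-endian, the first byte is least significant, giving 0x1CB72B4B940F.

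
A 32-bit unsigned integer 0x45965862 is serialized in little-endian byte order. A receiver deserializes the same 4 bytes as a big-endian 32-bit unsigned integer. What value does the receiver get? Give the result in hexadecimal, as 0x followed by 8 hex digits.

Stored little-endian, the bytes at ascending addresses are 62 58 96 45.
Read back as big-endian, the last byte is least significant, giving 0x62589645.

0x62589645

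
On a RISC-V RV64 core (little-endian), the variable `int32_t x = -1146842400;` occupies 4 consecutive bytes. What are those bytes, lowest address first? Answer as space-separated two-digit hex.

E0 92 A4 BB

Two's complement of -1146842400 in 32 bits: 1146842400 = 0x445B6D20; invert → 0xBBA492DF; add 1 → 0xBBA492E0.
Split into bytes (most-significant first): BB A4 92 E0.
Little-endian: lowest address holds the least-significant byte.
So at ascending addresses the bytes are E0 92 A4 BB.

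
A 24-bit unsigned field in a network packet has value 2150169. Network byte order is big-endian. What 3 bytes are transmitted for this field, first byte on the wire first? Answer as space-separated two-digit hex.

20 CF 19

2150169 in hexadecimal, padded to 24 bits, is 0x20CF19.
Split into bytes (most-significant first): 20 CF 19.
Big-endian stores the most-significant byte at the lowest address.
So the memory order matches the most-significant-first order: 20 CF 19.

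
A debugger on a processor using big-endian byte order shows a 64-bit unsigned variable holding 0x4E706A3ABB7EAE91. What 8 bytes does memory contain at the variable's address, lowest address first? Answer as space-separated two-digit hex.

4E 70 6A 3A BB 7E AE 91

Split into bytes (most-significant first): 4E 70 6A 3A BB 7E AE 91.
Big-endian: lowest address holds the most-significant byte.
So the memory order matches the most-significant-first order: 4E 70 6A 3A BB 7E AE 91.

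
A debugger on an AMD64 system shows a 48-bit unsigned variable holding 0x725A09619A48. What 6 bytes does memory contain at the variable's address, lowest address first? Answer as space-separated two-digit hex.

48 9A 61 09 5A 72

Split into bytes (most-significant first): 72 5A 09 61 9A 48.
Little-endian: lowest address holds the least-significant byte.
So at ascending addresses the bytes are 48 9A 61 09 5A 72.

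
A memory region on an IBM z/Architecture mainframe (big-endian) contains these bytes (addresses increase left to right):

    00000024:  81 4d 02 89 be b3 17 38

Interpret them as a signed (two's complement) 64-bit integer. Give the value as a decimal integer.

Big-endian stores the most-significant byte at the lowest address.
The bytes are already most-significant first: 0x814D0289BEB31738.
Top bit is set, so as a signed 64-bit value this is 0x814D0289BEB31738 − 2^64 = -9129638078976944328.

-9129638078976944328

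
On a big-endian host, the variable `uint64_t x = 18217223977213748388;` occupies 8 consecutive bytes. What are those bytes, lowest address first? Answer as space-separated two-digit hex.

FC D0 94 B0 33 8D E4 A4

18217223977213748388 in hexadecimal, padded to 64 bits, is 0xFCD094B0338DE4A4.
Split into bytes (most-significant first): FC D0 94 B0 33 8D E4 A4.
Big-endian: lowest address holds the most-significant byte.
So the memory order matches the most-significant-first order: FC D0 94 B0 33 8D E4 A4.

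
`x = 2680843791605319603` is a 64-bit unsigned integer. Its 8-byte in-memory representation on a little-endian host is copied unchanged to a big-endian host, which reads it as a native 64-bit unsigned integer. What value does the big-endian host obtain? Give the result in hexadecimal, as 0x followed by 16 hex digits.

2680843791605319603 in 64-bit hexadecimal is 0x2534453988F247B3.
Stored little-endian, the bytes at ascending addresses are B3 47 F2 88 39 45 34 25.
Read back as big-endian, the last byte is least significant, giving 0xB347F28839453425.

0xB347F28839453425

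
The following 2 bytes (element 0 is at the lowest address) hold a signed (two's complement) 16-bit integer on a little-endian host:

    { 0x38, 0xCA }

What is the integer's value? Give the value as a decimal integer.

-13768

Little-endian: lowest address holds the least-significant byte.
Reassemble most-significant byte first: CA 38 → 0xCA38.
Top bit is set, so as a signed 16-bit value this is 0xCA38 − 2^16 = -13768.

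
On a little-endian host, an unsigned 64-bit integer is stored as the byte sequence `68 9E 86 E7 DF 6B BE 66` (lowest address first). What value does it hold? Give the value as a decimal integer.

7403473446849912424

Little-endian: lowest address holds the least-significant byte.
Reassemble most-significant byte first: 66 BE 6B DF E7 86 9E 68 → 0x66BE6BDFE7869E68.
0x66BE6BDFE7869E68 = 7403473446849912424.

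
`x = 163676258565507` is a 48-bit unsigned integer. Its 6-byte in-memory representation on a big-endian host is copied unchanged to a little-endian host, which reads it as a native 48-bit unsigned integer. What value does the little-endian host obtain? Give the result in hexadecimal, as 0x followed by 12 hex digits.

0x83FD3FD9DC94

163676258565507 in 48-bit hexadecimal is 0x94DCD93FFD83.
Stored big-endian, the bytes at ascending addresses are 94 DC D9 3F FD 83.
Read back as little-endian, the first byte is least significant, giving 0x83FD3FD9DC94.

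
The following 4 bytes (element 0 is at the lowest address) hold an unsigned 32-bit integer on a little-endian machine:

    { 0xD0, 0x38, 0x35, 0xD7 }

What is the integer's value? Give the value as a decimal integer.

3610589392

In little-endian order the low byte comes first in memory.
Reassemble most-significant byte first: D7 35 38 D0 → 0xD73538D0.
0xD73538D0 = 3610589392.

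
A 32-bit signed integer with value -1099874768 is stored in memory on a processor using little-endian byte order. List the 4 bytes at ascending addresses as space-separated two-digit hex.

30 3E 71 BE

Two's complement of -1099874768 in 32 bits: 1099874768 = 0x418EC1D0; invert → 0xBE713E2F; add 1 → 0xBE713E30.
Split into bytes (most-significant first): BE 71 3E 30.
In little-endian order the low byte comes first in memory.
So at ascending addresses the bytes are 30 3E 71 BE.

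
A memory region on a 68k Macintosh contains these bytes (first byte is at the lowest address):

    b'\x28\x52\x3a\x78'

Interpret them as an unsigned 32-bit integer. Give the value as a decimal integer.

676477560

Big-endian: lowest address holds the most-significant byte.
The bytes are already most-significant first: 0x28523A78.
0x28523A78 = 676477560.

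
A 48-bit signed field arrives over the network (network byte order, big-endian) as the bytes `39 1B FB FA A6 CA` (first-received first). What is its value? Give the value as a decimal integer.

62792354408138

Big-endian: lowest address holds the most-significant byte.
The bytes are already most-significant first: 0x391BFBFAA6CA.
0x391BFBFAA6CA = 62792354408138.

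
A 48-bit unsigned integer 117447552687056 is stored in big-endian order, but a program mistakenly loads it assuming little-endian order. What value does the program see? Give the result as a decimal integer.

229092085715306

117447552687056 in 48-bit hexadecimal is 0x6AD163A85BD0.
Stored big-endian, the bytes at ascending addresses are 6A D1 63 A8 5B D0.
Read back as little-endian, the first byte is least significant, giving 0xD05BA863D16A.
0xD05BA863D16A = 229092085715306.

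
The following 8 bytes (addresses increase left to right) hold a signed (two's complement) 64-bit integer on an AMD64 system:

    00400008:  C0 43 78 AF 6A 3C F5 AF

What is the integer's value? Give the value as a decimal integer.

-5767637318869957696

Little-endian stores the least-significant byte at the lowest address.
Reassemble most-significant byte first: AF F5 3C 6A AF 78 43 C0 → 0xAFF53C6AAF7843C0.
Top bit is set, so as a signed 64-bit value this is 0xAFF53C6AAF7843C0 − 2^64 = -5767637318869957696.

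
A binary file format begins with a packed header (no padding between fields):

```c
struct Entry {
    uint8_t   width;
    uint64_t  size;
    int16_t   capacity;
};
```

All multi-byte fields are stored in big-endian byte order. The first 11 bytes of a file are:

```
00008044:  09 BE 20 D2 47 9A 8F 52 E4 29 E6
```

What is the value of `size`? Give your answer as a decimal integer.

`size` follows `width` (1 byte), so it starts at byte offset 1 and occupies 8 bytes.
Bytes at offsets 1..8: BE 20 D2 47 9A 8F 52 E4.
Big-endian stores the most-significant byte at the lowest address.
The bytes are already most-significant first: 0xBE20D2479A8F52E4.
0xBE20D2479A8F52E4 = 13700181271438643940.

13700181271438643940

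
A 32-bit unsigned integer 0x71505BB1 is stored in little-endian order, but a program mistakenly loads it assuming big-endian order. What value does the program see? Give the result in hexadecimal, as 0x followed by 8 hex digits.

Stored little-endian, the bytes at ascending addresses are B1 5B 50 71.
Read back as big-endian, the last byte is least significant, giving 0xB15B5071.

0xB15B5071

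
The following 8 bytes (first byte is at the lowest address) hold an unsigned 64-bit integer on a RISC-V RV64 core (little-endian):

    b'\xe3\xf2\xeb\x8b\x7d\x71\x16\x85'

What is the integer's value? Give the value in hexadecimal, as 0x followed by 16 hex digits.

In little-endian order the low byte comes first in memory.
Reassemble most-significant byte first: 85 16 71 7D 8B EB F2 E3 → 0x8516717D8BEBF2E3.

0x8516717D8BEBF2E3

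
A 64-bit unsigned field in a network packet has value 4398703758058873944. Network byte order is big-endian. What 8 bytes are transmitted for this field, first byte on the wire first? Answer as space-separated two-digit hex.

4398703758058873944 in hexadecimal, padded to 64 bits, is 0x3D0B55C33B466458.
Split into bytes (most-significant first): 3D 0B 55 C3 3B 46 64 58.
Big-endian: lowest address holds the most-significant byte.
So the memory order matches the most-significant-first order: 3D 0B 55 C3 3B 46 64 58.

3D 0B 55 C3 3B 46 64 58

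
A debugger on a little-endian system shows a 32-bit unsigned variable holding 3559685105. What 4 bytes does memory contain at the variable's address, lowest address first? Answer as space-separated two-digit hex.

F1 7B 2C D4

3559685105 in hexadecimal, padded to 32 bits, is 0xD42C7BF1.
Split into bytes (most-significant first): D4 2C 7B F1.
Little-endian stores the least-significant byte at the lowest address.
So at ascending addresses the bytes are F1 7B 2C D4.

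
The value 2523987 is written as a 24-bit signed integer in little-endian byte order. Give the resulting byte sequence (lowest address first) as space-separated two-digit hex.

2523987 in hexadecimal, padded to 24 bits, is 0x268353.
Split into bytes (most-significant first): 26 83 53.
Little-endian: lowest address holds the least-significant byte.
So at ascending addresses the bytes are 53 83 26.

53 83 26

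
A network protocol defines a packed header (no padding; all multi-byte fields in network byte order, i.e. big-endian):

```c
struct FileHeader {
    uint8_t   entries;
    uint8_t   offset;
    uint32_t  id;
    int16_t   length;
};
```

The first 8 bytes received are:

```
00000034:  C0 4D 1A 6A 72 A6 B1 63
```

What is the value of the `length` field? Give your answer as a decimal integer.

-20125

`length` follows `entries` (1 B), `offset` (1 B), `id` (4 B), so it starts at offset 1 + 1 + 4 = 6 and occupies 2 bytes.
Bytes at offsets 6..7: B1 63.
In big-endian order the high byte comes first in memory.
The bytes are already most-significant first: 0xB163.
Top bit is set, so as a signed 16-bit value this is 0xB163 − 2^16 = -20125.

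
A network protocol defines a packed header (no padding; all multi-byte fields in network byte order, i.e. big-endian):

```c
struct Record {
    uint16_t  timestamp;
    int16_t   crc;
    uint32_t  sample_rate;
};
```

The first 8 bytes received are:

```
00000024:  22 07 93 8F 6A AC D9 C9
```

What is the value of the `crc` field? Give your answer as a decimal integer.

-27761

`crc` follows `timestamp` (2 bytes), so it starts at byte offset 2 and occupies 2 bytes.
Bytes at offsets 2..3: 93 8F.
In big-endian order the high byte comes first in memory.
The bytes are already most-significant first: 0x938F.
Top bit is set, so as a signed 16-bit value this is 0x938F − 2^16 = -27761.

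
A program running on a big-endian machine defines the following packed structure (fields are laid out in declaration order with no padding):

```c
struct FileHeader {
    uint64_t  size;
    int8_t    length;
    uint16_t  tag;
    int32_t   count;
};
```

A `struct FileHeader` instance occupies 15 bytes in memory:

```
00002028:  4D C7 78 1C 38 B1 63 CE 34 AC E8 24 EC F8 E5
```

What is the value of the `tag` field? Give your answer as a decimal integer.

44264

`tag` follows `size` (8 B), `length` (1 B), so it starts at offset 8 + 1 = 9 and occupies 2 bytes.
Bytes at offsets 9..10: AC E8.
In big-endian order the high byte comes first in memory.
The bytes are already most-significant first: 0xACE8.
0xACE8 = 44264.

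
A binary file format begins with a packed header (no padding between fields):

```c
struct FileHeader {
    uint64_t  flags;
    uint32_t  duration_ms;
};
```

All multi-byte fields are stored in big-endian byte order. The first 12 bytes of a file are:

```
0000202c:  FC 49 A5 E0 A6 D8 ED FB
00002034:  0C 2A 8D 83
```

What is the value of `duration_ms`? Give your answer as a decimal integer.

204115331

`duration_ms` follows `flags` (8 bytes), so it starts at byte offset 8 and occupies 4 bytes.
Bytes at offsets 8..11: 0C 2A 8D 83.
Big-endian stores the most-significant byte at the lowest address.
The bytes are already most-significant first: 0x0C2A8D83.
0x0C2A8D83 = 204115331.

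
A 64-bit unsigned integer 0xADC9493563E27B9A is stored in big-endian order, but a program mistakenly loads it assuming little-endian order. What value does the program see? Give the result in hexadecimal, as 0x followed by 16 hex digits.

0x9A7BE2633549C9AD

Stored big-endian, the bytes at ascending addresses are AD C9 49 35 63 E2 7B 9A.
Read back as little-endian, the first byte is least significant, giving 0x9A7BE2633549C9AD.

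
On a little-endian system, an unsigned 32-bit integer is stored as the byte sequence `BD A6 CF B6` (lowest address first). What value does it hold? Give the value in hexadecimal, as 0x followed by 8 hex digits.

Little-endian: lowest address holds the least-significant byte.
Reassemble most-significant byte first: B6 CF A6 BD → 0xB6CFA6BD.

0xB6CFA6BD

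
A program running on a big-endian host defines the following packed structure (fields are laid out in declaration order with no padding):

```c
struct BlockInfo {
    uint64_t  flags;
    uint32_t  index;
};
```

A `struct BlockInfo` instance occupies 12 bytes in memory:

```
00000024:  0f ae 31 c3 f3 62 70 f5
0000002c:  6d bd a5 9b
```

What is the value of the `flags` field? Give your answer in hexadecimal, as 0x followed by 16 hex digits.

0x0FAE31C3F36270F5

`flags` is the first field, at byte offset 0, occupying 8 bytes.
Bytes at offsets 0..7: 0F AE 31 C3 F3 62 70 F5.
Big-endian: lowest address holds the most-significant byte.
The bytes are already most-significant first: 0x0FAE31C3F36270F5.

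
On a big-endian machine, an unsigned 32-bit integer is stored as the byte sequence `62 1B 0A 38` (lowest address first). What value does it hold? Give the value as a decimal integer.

1645939256

In big-endian order the high byte comes first in memory.
The bytes are already most-significant first: 0x621B0A38.
0x621B0A38 = 1645939256.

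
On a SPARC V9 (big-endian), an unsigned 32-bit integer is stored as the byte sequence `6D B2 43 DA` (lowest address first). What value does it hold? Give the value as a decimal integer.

Big-endian stores the most-significant byte at the lowest address.
The bytes are already most-significant first: 0x6DB243DA.
0x6DB243DA = 1840399322.

1840399322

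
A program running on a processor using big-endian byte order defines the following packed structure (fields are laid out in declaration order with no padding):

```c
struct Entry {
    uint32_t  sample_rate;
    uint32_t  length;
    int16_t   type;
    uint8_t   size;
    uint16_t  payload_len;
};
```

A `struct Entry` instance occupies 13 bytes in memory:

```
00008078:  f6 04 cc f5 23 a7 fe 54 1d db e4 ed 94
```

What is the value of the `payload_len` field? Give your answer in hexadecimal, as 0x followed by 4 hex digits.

0xED94

`payload_len` follows `sample_rate` (4 B), `length` (4 B), `type` (2 B), `size` (1 B), so it starts at offset 4 + 4 + 2 + 1 = 11 and occupies 2 bytes.
Bytes at offsets 11..12: ED 94.
Big-endian stores the most-significant byte at the lowest address.
The bytes are already most-significant first: 0xED94.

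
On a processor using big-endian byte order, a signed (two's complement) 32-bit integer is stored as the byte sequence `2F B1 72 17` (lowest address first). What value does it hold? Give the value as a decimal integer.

Big-endian: lowest address holds the most-significant byte.
The bytes are already most-significant first: 0x2FB17217.
0x2FB17217 = 800158231.

800158231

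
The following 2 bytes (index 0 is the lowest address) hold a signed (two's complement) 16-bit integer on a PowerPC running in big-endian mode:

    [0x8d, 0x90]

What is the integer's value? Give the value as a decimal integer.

-29296

Big-endian: lowest address holds the most-significant byte.
The bytes are already most-significant first: 0x8D90.
Top bit is set, so as a signed 16-bit value this is 0x8D90 − 2^16 = -29296.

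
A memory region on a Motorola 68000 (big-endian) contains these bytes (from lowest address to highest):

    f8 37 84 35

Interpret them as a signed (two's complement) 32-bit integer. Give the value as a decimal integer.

Big-endian: lowest address holds the most-significant byte.
The bytes are already most-significant first: 0xF8378435.
Top bit is set, so as a signed 32-bit value this is 0xF8378435 − 2^32 = -130579403.

-130579403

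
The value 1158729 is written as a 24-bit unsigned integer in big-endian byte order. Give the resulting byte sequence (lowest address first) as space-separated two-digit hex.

1158729 in hexadecimal, padded to 24 bits, is 0x11AE49.
Split into bytes (most-significant first): 11 AE 49.
Big-endian stores the most-significant byte at the lowest address.
So the memory order matches the most-significant-first order: 11 AE 49.

11 AE 49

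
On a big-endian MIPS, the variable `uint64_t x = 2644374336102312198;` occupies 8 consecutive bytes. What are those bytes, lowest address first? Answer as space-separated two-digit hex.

24 B2 B4 72 BC 89 A9 06

2644374336102312198 in hexadecimal, padded to 64 bits, is 0x24B2B472BC89A906.
Split into bytes (most-significant first): 24 B2 B4 72 BC 89 A9 06.
In big-endian order the high byte comes first in memory.
So the memory order matches the most-significant-first order: 24 B2 B4 72 BC 89 A9 06.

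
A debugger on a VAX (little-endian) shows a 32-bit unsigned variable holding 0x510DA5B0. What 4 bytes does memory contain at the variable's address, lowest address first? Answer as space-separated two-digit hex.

Split into bytes (most-significant first): 51 0D A5 B0.
Little-endian: lowest address holds the least-significant byte.
So at ascending addresses the bytes are B0 A5 0D 51.

B0 A5 0D 51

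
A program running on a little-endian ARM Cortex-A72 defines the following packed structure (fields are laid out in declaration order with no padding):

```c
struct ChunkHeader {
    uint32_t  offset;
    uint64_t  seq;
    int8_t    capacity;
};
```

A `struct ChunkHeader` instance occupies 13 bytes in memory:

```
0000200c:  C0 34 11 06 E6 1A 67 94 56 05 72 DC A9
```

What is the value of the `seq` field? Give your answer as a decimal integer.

15884764705104272102

`seq` follows `offset` (4 bytes), so it starts at byte offset 4 and occupies 8 bytes.
Bytes at offsets 4..11: E6 1A 67 94 56 05 72 DC.
Little-endian: lowest address holds the least-significant byte.
Reassemble most-significant byte first: DC 72 05 56 94 67 1A E6 → 0xDC72055694671AE6.
0xDC72055694671AE6 = 15884764705104272102.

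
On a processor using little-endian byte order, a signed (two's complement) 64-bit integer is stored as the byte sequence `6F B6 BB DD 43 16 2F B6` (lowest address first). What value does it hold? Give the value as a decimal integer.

Little-endian stores the least-significant byte at the lowest address.
Reassemble most-significant byte first: B6 2F 16 43 DD BB B6 6F → 0xB62F1643DDBBB66F.
Top bit is set, so as a signed 64-bit value this is 0xB62F1643DDBBB66F − 2^64 = -5319008154162579857.

-5319008154162579857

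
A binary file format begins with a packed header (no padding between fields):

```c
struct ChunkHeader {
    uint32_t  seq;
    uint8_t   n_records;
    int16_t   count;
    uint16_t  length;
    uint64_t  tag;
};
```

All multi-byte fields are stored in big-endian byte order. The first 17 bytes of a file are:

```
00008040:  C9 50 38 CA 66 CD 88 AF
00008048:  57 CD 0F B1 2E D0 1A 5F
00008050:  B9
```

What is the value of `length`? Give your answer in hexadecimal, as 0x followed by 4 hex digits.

0xAF57

`length` follows `seq` (4 B), `n_records` (1 B), `count` (2 B), so it starts at offset 4 + 1 + 2 = 7 and occupies 2 bytes.
Bytes at offsets 7..8: AF 57.
Big-endian stores the most-significant byte at the lowest address.
The bytes are already most-significant first: 0xAF57.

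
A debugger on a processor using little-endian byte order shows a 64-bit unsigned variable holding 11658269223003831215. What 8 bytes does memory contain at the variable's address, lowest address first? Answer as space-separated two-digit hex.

AF 3B 03 15 17 7E CA A1

11658269223003831215 in hexadecimal, padded to 64 bits, is 0xA1CA7E1715033BAF.
Split into bytes (most-significant first): A1 CA 7E 17 15 03 3B AF.
Little-endian stores the least-significant byte at the lowest address.
So at ascending addresses the bytes are AF 3B 03 15 17 7E CA A1.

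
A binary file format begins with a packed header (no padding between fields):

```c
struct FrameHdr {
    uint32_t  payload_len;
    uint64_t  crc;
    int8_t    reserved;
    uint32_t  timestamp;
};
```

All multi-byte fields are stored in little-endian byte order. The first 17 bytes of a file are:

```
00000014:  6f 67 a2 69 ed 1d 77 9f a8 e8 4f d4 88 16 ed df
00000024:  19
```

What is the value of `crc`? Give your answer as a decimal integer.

`crc` follows `payload_len` (4 bytes), so it starts at byte offset 4 and occupies 8 bytes.
Bytes at offsets 4..11: ED 1D 77 9F A8 E8 4F D4.
Little-endian stores the least-significant byte at the lowest address.
Reassemble most-significant byte first: D4 4F E8 A8 9F 77 1D ED → 0xD44FE8A89F771DED.
0xD44FE8A89F771DED = 15298702270128397805.

15298702270128397805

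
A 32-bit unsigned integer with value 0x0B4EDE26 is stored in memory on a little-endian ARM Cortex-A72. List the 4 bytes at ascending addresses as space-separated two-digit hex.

Split into bytes (most-significant first): 0B 4E DE 26.
Little-endian stores the least-significant byte at the lowest address.
So at ascending addresses the bytes are 26 DE 4E 0B.

26 DE 4E 0B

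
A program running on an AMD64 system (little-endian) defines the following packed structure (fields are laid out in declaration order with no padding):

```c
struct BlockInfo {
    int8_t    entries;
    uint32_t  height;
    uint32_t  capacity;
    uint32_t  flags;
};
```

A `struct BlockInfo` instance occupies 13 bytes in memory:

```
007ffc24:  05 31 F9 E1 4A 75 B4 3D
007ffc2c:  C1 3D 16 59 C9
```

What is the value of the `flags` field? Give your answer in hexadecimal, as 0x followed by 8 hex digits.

0xC959163D

`flags` follows `entries` (1 B), `height` (4 B), `capacity` (4 B), so it starts at offset 1 + 4 + 4 = 9 and occupies 4 bytes.
Bytes at offsets 9..12: 3D 16 59 C9.
Little-endian: lowest address holds the least-significant byte.
Reassemble most-significant byte first: C9 59 16 3D → 0xC959163D.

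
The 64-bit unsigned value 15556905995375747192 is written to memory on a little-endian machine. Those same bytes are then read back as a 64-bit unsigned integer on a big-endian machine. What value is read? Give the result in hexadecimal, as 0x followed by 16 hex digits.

15556905995375747192 in 64-bit hexadecimal is 0xD7E53B942A842078.
Stored little-endian, the bytes at ascending addresses are 78 20 84 2A 94 3B E5 D7.
Read back as big-endian, the last byte is least significant, giving 0x7820842A943BE5D7.

0x7820842A943BE5D7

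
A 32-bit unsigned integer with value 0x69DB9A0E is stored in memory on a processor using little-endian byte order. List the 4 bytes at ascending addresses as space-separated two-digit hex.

Split into bytes (most-significant first): 69 DB 9A 0E.
Little-endian stores the least-significant byte at the lowest address.
So at ascending addresses the bytes are 0E 9A DB 69.

0E 9A DB 69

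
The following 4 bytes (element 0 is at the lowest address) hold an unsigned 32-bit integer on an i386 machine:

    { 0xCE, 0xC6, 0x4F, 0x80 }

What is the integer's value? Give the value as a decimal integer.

Little-endian: lowest address holds the least-significant byte.
Reassemble most-significant byte first: 80 4F C6 CE → 0x804FC6CE.
0x804FC6CE = 2152711886.

2152711886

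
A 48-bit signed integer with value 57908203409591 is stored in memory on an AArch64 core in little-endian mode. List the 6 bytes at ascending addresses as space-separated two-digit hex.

B7 D0 E4 CD AA 34

57908203409591 in hexadecimal, padded to 48 bits, is 0x34AACDE4D0B7.
Split into bytes (most-significant first): 34 AA CD E4 D0 B7.
Little-endian stores the least-significant byte at the lowest address.
So at ascending addresses the bytes are B7 D0 E4 CD AA 34.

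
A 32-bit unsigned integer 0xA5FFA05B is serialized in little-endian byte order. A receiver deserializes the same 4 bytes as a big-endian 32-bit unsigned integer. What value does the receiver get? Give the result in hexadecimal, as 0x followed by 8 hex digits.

Stored little-endian, the bytes at ascending addresses are 5B A0 FF A5.
Read back as big-endian, the last byte is least significant, giving 0x5BA0FFA5.

0x5BA0FFA5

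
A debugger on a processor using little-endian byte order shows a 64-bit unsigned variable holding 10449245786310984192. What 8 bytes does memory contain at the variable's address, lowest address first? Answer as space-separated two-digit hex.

10449245786310984192 in hexadecimal, padded to 64 bits, is 0x91032DAE1FD04200.
Split into bytes (most-significant first): 91 03 2D AE 1F D0 42 00.
Little-endian: lowest address holds the least-significant byte.
So at ascending addresses the bytes are 00 42 D0 1F AE 2D 03 91.

00 42 D0 1F AE 2D 03 91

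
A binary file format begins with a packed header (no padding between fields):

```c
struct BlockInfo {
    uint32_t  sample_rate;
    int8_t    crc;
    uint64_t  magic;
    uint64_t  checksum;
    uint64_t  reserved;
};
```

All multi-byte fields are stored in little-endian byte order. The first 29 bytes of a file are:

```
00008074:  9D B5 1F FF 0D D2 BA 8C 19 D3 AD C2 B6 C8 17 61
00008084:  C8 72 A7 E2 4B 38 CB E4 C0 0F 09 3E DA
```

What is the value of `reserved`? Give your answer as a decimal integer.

15726016912089729848

`reserved` follows `sample_rate` (4 B), `crc` (1 B), `magic` (8 B), `checksum` (8 B), so it starts at offset 4 + 1 + 8 + 8 = 21 and occupies 8 bytes.
Bytes at offsets 21..28: 38 CB E4 C0 0F 09 3E DA.
In little-endian order the low byte comes first in memory.
Reassemble most-significant byte first: DA 3E 09 0F C0 E4 CB 38 → 0xDA3E090FC0E4CB38.
0xDA3E090FC0E4CB38 = 15726016912089729848.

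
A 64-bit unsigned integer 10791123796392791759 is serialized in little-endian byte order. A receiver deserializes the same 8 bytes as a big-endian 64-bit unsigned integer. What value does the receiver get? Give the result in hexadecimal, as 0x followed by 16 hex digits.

10791123796392791759 in 64-bit hexadecimal is 0x95C1C5EB4341CECF.
Stored little-endian, the bytes at ascending addresses are CF CE 41 43 EB C5 C1 95.
Read back as big-endian, the last byte is least significant, giving 0xCFCE4143EBC5C195.

0xCFCE4143EBC5C195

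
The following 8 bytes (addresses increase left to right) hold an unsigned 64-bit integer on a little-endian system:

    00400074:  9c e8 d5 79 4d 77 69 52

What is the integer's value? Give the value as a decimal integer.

In little-endian order the low byte comes first in memory.
Reassemble most-significant byte first: 52 69 77 4D 79 D5 E8 9C → 0x5269774D79D5E89C.
0x5269774D79D5E89C = 5938408758304958620.

5938408758304958620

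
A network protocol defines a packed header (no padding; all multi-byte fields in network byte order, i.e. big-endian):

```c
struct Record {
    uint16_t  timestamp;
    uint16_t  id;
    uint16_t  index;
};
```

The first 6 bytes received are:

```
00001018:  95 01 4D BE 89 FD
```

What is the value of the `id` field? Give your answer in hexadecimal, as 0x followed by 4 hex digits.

`id` follows `timestamp` (2 bytes), so it starts at byte offset 2 and occupies 2 bytes.
Bytes at offsets 2..3: 4D BE.
Big-endian stores the most-significant byte at the lowest address.
The bytes are already most-significant first: 0x4DBE.

0x4DBE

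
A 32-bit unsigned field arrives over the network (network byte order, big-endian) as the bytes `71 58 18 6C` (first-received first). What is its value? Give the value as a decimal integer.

Big-endian: lowest address holds the most-significant byte.
The bytes are already most-significant first: 0x7158186C.
0x7158186C = 1901598828.

1901598828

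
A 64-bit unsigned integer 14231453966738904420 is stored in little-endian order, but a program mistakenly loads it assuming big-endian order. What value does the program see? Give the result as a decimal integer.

14231453966738904420 in 64-bit hexadecimal is 0xC58047FB34CBD564.
Stored little-endian, the bytes at ascending addresses are 64 D5 CB 34 FB 47 80 C5.
Read back as big-endian, the last byte is least significant, giving 0x64D5CB34FB4780C5.
0x64D5CB34FB4780C5 = 7265937002246668485.

7265937002246668485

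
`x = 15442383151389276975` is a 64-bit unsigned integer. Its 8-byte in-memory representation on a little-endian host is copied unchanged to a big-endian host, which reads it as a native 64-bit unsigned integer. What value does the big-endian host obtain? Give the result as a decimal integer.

15442383151389276975 in 64-bit hexadecimal is 0xD64E5DA8B008FB2F.
Stored little-endian, the bytes at ascending addresses are 2F FB 08 B0 A8 5D 4E D6.
Read back as big-endian, the last byte is least significant, giving 0x2FFB08B0A85D4ED6.
0x2FFB08B0A85D4ED6 = 3457366693768941270.

3457366693768941270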